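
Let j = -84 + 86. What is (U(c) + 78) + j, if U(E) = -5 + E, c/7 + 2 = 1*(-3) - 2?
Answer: 26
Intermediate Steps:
c = -49 (c = -14 + 7*(1*(-3) - 2) = -14 + 7*(-3 - 2) = -14 + 7*(-5) = -14 - 35 = -49)
j = 2
(U(c) + 78) + j = ((-5 - 49) + 78) + 2 = (-54 + 78) + 2 = 24 + 2 = 26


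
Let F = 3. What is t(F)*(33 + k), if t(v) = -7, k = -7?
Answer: -182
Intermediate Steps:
t(F)*(33 + k) = -7*(33 - 7) = -7*26 = -182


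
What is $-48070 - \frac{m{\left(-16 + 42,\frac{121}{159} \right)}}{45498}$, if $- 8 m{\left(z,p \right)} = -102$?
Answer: $- \frac{2916118497}{60664} \approx -48070.0$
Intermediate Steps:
$m{\left(z,p \right)} = \frac{51}{4}$ ($m{\left(z,p \right)} = \left(- \frac{1}{8}\right) \left(-102\right) = \frac{51}{4}$)
$-48070 - \frac{m{\left(-16 + 42,\frac{121}{159} \right)}}{45498} = -48070 - \frac{51}{4 \cdot 45498} = -48070 - \frac{51}{4} \cdot \frac{1}{45498} = -48070 - \frac{17}{60664} = - \frac{2916118497}{60664}$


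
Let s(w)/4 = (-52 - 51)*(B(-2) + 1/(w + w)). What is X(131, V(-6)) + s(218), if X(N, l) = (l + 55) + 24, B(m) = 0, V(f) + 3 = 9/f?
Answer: 16035/218 ≈ 73.555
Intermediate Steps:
V(f) = -3 + 9/f
X(N, l) = 79 + l (X(N, l) = (55 + l) + 24 = 79 + l)
s(w) = -206/w (s(w) = 4*((-52 - 51)*(0 + 1/(w + w))) = 4*(-103*(0 + 1/(2*w))) = 4*(-103/(2*w)) = -206/w)
X(131, V(-6)) + s(218) = (79 + (-3 + 9/(-6))) - 206/218 = (79 + (-3 + 9*(-⅙))) - 206*1/218 = (79 + (-3 - 3/2)) - 103/109 = (79 - 9/2) - 103/109 = 149/2 - 103/109 = 16035/218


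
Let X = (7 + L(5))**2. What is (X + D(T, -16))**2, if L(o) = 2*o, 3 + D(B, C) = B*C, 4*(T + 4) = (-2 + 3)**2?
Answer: 119716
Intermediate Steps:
T = -15/4 (T = -4 + (-2 + 3)**2/4 = -4 + (1/4)*1**2 = -4 + (1/4)*1 = -4 + 1/4 = -15/4 ≈ -3.7500)
D(B, C) = -3 + B*C
X = 289 (X = (7 + 2*5)**2 = (7 + 10)**2 = 17**2 = 289)
(X + D(T, -16))**2 = (289 + (-3 - 15/4*(-16)))**2 = (289 + (-3 + 60))**2 = (289 + 57)**2 = 346**2 = 119716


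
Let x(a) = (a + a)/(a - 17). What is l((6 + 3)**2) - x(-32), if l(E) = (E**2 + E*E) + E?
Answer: 646883/49 ≈ 13202.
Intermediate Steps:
x(a) = 2*a/(-17 + a) (x(a) = (2*a)/(-17 + a) = 2*a/(-17 + a))
l(E) = E + 2*E**2 (l(E) = (E**2 + E**2) + E = 2*E**2 + E = E + 2*E**2)
l((6 + 3)**2) - x(-32) = (6 + 3)**2*(1 + 2*(6 + 3)**2) - 2*(-32)/(-17 - 32) = 9**2*(1 + 2*9**2) - 2*(-32)/(-49) = 81*(1 + 2*81) - 2*(-32)*(-1)/49 = 81*(1 + 162) - 1*64/49 = 81*163 - 64/49 = 13203 - 64/49 = 646883/49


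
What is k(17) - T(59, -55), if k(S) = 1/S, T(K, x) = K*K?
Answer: -59176/17 ≈ -3480.9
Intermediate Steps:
T(K, x) = K²
k(17) - T(59, -55) = 1/17 - 1*59² = 1/17 - 1*3481 = 1/17 - 3481 = -59176/17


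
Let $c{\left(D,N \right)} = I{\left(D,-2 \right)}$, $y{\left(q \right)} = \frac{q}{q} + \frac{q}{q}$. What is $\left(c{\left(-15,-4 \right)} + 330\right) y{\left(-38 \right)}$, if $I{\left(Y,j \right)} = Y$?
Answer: $630$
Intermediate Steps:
$y{\left(q \right)} = 2$ ($y{\left(q \right)} = 1 + 1 = 2$)
$c{\left(D,N \right)} = D$
$\left(c{\left(-15,-4 \right)} + 330\right) y{\left(-38 \right)} = \left(-15 + 330\right) 2 = 315 \cdot 2 = 630$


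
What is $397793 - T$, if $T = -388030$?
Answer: $785823$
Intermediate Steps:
$397793 - T = 397793 - -388030 = 397793 + 388030 = 785823$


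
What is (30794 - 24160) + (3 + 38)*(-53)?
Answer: 4461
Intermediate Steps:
(30794 - 24160) + (3 + 38)*(-53) = 6634 + 41*(-53) = 6634 - 2173 = 4461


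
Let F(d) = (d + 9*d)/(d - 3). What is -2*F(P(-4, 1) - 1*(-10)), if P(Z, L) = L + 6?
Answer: -170/7 ≈ -24.286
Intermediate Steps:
P(Z, L) = 6 + L
F(d) = 10*d/(-3 + d) (F(d) = (10*d)/(-3 + d) = 10*d/(-3 + d))
-2*F(P(-4, 1) - 1*(-10)) = -20*((6 + 1) - 1*(-10))/(-3 + ((6 + 1) - 1*(-10))) = -20*(7 + 10)/(-3 + (7 + 10)) = -20*17/(-3 + 17) = -20*17/14 = -2*85/7 = -170/7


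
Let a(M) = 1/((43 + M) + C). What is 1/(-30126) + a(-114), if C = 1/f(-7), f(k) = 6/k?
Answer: -181189/13044558 ≈ -0.013890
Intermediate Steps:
C = -7/6 (C = 1/(6/(-7)) = 1/(6*(-1/7)) = 1/(-6/7) = -7/6 ≈ -1.1667)
a(M) = 1/(251/6 + M) (a(M) = 1/((43 + M) - 7/6) = 1/(251/6 + M))
1/(-30126) + a(-114) = 1/(-30126) + 6/(251 + 6*(-114)) = -1/30126 + 6/(251 - 684) = -1/30126 + 6/(-433) = -1/30126 + 6*(-1/433) = -1/30126 - 6/433 = -181189/13044558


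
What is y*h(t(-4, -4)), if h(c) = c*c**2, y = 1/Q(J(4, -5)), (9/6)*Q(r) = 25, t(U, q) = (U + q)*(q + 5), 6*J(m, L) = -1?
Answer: -768/25 ≈ -30.720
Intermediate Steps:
J(m, L) = -1/6 (J(m, L) = (1/6)*(-1) = -1/6)
t(U, q) = (5 + q)*(U + q) (t(U, q) = (U + q)*(5 + q) = (5 + q)*(U + q))
Q(r) = 50/3 (Q(r) = (2/3)*25 = 50/3)
y = 3/50 (y = 1/(50/3) = 3/50 ≈ 0.060000)
h(c) = c**3
y*h(t(-4, -4)) = 3*((-4)**2 + 5*(-4) + 5*(-4) - 4*(-4))**3/50 = 3*(16 - 20 - 20 + 16)**3/50 = (3/50)*(-8)**3 = (3/50)*(-512) = -768/25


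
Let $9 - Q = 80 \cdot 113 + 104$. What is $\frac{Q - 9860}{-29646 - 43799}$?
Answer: $\frac{3799}{14689} \approx 0.25863$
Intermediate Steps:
$Q = -9135$ ($Q = 9 - \left(80 \cdot 113 + 104\right) = 9 - \left(9040 + 104\right) = 9 - 9144 = -9135$)
$\frac{Q - 9860}{-29646 - 43799} = \frac{-9135 - 9860}{-29646 - 43799} = - \frac{18995}{-29646 - 43799} = - \frac{18995}{-73445} = \left(-18995\right) \left(- \frac{1}{73445}\right) = \frac{3799}{14689}$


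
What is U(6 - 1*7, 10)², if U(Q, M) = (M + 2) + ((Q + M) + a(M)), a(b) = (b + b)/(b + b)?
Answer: 484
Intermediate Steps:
a(b) = 1 (a(b) = (2*b)/((2*b)) = (2*b)*(1/(2*b)) = 1)
U(Q, M) = 3 + Q + 2*M (U(Q, M) = (M + 2) + ((Q + M) + 1) = (2 + M) + ((M + Q) + 1) = (2 + M) + (1 + M + Q) = 3 + Q + 2*M)
U(6 - 1*7, 10)² = (3 + (6 - 1*7) + 2*10)² = (3 + (6 - 7) + 20)² = (3 - 1 + 20)² = 22² = 484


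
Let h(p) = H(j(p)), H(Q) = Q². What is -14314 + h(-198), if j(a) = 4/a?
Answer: -140291510/9801 ≈ -14314.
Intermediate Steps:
h(p) = 16/p² (h(p) = (4/p)² = 16/p²)
-14314 + h(-198) = -14314 + 16/(-198)² = -14314 + 16*(1/39204) = -14314 + 4/9801 = -140291510/9801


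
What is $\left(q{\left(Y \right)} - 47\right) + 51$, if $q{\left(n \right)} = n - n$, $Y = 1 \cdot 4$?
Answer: $4$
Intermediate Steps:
$Y = 4$
$q{\left(n \right)} = 0$
$\left(q{\left(Y \right)} - 47\right) + 51 = \left(0 - 47\right) + 51 = -47 + 51 = 4$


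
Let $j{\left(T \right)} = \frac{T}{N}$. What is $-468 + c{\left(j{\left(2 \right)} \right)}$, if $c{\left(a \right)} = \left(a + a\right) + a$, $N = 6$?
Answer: $-467$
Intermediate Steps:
$j{\left(T \right)} = \frac{T}{6}$
$c{\left(a \right)} = 3 a$ ($c{\left(a \right)} = 2 a + a = 3 a$)
$-468 + c{\left(j{\left(2 \right)} \right)} = -468 + 3 \cdot \frac{1}{6} \cdot 2 = -468 + 3 \cdot \frac{1}{3} = -468 + 1 = -467$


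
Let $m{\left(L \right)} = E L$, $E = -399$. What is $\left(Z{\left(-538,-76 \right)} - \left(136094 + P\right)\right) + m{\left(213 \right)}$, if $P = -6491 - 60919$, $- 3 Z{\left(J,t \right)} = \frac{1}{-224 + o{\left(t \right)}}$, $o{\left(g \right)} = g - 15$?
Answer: $- \frac{145219094}{945} \approx -1.5367 \cdot 10^{5}$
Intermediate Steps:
$o{\left(g \right)} = -15 + g$
$Z{\left(J,t \right)} = - \frac{1}{3 \left(-239 + t\right)}$ ($Z{\left(J,t \right)} = - \frac{1}{3 \left(-224 + \left(-15 + t\right)\right)} = - \frac{1}{3 \left(-239 + t\right)}$)
$P = -67410$ ($P = -6491 - 60919 = -67410$)
$m{\left(L \right)} = - 399 L$
$\left(Z{\left(-538,-76 \right)} - \left(136094 + P\right)\right) + m{\left(213 \right)} = \left(- \frac{1}{-717 + 3 \left(-76\right)} - 68684\right) - 84987 = \left(- \frac{1}{-717 - 228} + \left(-136094 + 67410\right)\right) - 84987 = \left(- \frac{1}{-945} - 68684\right) - 84987 = \left(\left(-1\right) \left(- \frac{1}{945}\right) - 68684\right) - 84987 = \left(\frac{1}{945} - 68684\right) - 84987 = - \frac{64906379}{945} - 84987 = - \frac{145219094}{945}$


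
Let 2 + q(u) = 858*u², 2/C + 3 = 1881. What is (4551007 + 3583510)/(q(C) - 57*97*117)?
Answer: -2390791487919/190126968479 ≈ -12.575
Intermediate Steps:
C = 1/939 (C = 2/(-3 + 1881) = 2/1878 = 2*(1/1878) = 1/939 ≈ 0.0010650)
q(u) = -2 + 858*u²
(4551007 + 3583510)/(q(C) - 57*97*117) = (4551007 + 3583510)/((-2 + 858*(1/939)²) - 57*97*117) = 8134517/((-2 + 858*(1/881721)) - 5529*117) = 8134517/((-2 + 286/293907) - 646893) = 8134517/(-587528/293907 - 646893) = 8134517/(-190126968479/293907) = 8134517*(-293907/190126968479) = -2390791487919/190126968479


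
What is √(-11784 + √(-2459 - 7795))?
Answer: √(-11784 + I*√10254) ≈ 0.4664 + 108.56*I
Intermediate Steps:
√(-11784 + √(-2459 - 7795)) = √(-11784 + √(-10254)) = √(-11784 + I*√10254)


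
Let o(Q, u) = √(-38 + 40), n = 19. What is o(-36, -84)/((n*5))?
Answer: √2/95 ≈ 0.014886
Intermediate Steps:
o(Q, u) = √2
o(-36, -84)/((n*5)) = √2/((19*5)) = √2/95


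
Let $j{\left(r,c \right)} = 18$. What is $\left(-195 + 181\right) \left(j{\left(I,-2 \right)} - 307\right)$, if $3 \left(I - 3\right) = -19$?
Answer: $4046$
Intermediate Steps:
$I = - \frac{10}{3}$ ($I = 3 + \frac{1}{3} \left(-19\right) = 3 - \frac{19}{3} = - \frac{10}{3} \approx -3.3333$)
$\left(-195 + 181\right) \left(j{\left(I,-2 \right)} - 307\right) = \left(-195 + 181\right) \left(18 - 307\right) = \left(-14\right) \left(-289\right) = 4046$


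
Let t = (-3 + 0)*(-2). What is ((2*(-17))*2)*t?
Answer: -408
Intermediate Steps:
t = 6 (t = -3*(-2) = 6)
((2*(-17))*2)*t = ((2*(-17))*2)*6 = -34*2*6 = -68*6 = -408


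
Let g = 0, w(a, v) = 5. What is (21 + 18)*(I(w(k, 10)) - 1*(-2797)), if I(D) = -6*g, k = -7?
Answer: 109083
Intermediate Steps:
I(D) = 0 (I(D) = -6*0 = 0)
(21 + 18)*(I(w(k, 10)) - 1*(-2797)) = (21 + 18)*(0 - 1*(-2797)) = 39*(0 + 2797) = 39*2797 = 109083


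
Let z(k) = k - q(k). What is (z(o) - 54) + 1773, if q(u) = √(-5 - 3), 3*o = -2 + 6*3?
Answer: 5173/3 - 2*I*√2 ≈ 1724.3 - 2.8284*I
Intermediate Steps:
o = 16/3 (o = (-2 + 6*3)/3 = (-2 + 18)/3 = (⅓)*16 = 16/3 ≈ 5.3333)
q(u) = 2*I*√2 (q(u) = √(-8) = 2*I*√2)
z(k) = k - 2*I*√2
(z(o) - 54) + 1773 = ((16/3 - 2*I*√2) - 54) + 1773 = (-146/3 - 2*I*√2) + 1773 = 5173/3 - 2*I*√2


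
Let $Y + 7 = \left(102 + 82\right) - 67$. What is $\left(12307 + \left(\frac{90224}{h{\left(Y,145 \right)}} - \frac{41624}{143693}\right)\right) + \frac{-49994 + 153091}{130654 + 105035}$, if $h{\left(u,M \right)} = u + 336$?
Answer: $\frac{8588653880313716}{686573605761} \approx 12509.0$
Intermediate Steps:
$Y = 110$ ($Y = -7 + \left(\left(102 + 82\right) - 67\right) = -7 + \left(184 - 67\right) = -7 + 117 = 110$)
$h{\left(u,M \right)} = 336 + u$
$\left(12307 + \left(\frac{90224}{h{\left(Y,145 \right)}} - \frac{41624}{143693}\right)\right) + \frac{-49994 + 153091}{130654 + 105035} = \left(12307 + \left(\frac{90224}{336 + 110} - \frac{41624}{143693}\right)\right) + \frac{-49994 + 153091}{130654 + 105035} = \left(12307 + \left(\frac{90224}{446} - \frac{3784}{13063}\right)\right) + \frac{103097}{235689} = \left(12307 + \left(90224 \cdot \frac{1}{446} - \frac{3784}{13063}\right)\right) + 103097 \cdot \frac{1}{235689} = \left(12307 + \left(\frac{45112}{223} - \frac{3784}{13063}\right)\right) + \frac{103097}{235689} = \left(12307 + \frac{588454224}{2913049}\right) + \frac{103097}{235689} = \frac{36439348267}{2913049} + \frac{103097}{235689} = \frac{8588653880313716}{686573605761}$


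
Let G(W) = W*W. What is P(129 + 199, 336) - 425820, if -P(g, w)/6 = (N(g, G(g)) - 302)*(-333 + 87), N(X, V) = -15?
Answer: -893712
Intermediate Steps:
G(W) = W²
P(g, w) = -467892 (P(g, w) = -6*(-15 - 302)*(-333 + 87) = -(-1902)*(-246) = -6*77982 = -467892)
P(129 + 199, 336) - 425820 = -467892 - 425820 = -893712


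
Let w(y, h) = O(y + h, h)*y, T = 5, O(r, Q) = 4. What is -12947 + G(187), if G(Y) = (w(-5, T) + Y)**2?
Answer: 14942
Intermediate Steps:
w(y, h) = 4*y
G(Y) = (-20 + Y)**2 (G(Y) = (4*(-5) + Y)**2 = (-20 + Y)**2)
-12947 + G(187) = -12947 + (-20 + 187)**2 = -12947 + 167**2 = -12947 + 27889 = 14942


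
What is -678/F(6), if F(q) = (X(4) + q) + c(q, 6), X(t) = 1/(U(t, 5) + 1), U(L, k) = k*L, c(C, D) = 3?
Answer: -7119/95 ≈ -74.937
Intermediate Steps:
U(L, k) = L*k
X(t) = 1/(1 + 5*t) (X(t) = 1/(t*5 + 1) = 1/(5*t + 1) = 1/(1 + 5*t))
F(q) = 64/21 + q (F(q) = (1/(1 + 5*4) + q) + 3 = (1/(1 + 20) + q) + 3 = (1/21 + q) + 3 = 64/21 + q)
-678/F(6) = -678/(64/21 + 6) = -678/190/21 = -678*21/190 = -7119/95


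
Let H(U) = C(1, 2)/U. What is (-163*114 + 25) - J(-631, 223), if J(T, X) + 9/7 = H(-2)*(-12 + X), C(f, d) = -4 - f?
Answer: -267165/14 ≈ -19083.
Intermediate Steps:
H(U) = -5/U (H(U) = (-4 - 1*1)/U = (-4 - 1)/U = -5/U)
J(T, X) = -219/7 + 5*X/2 (J(T, X) = -9/7 + (-5/(-2))*(-12 + X) = -9/7 + (-5*(-1/2))*(-12 + X) = -9/7 + 5*(-12 + X)/2 = -9/7 + (-30 + 5*X/2) = -219/7 + 5*X/2)
(-163*114 + 25) - J(-631, 223) = (-163*114 + 25) - (-219/7 + (5/2)*223) = (-18582 + 25) - (-219/7 + 1115/2) = -18557 - 1*7367/14 = -18557 - 7367/14 = -267165/14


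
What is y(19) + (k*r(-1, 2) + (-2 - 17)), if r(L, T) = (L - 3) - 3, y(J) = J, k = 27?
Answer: -189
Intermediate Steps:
r(L, T) = -6 + L (r(L, T) = (-3 + L) - 3 = -6 + L)
y(19) + (k*r(-1, 2) + (-2 - 17)) = 19 + (27*(-6 - 1) + (-2 - 17)) = 19 + (27*(-7) - 19) = 19 + (-189 - 19) = 19 - 208 = -189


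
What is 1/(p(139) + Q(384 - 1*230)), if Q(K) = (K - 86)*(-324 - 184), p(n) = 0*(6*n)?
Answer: -1/34544 ≈ -2.8949e-5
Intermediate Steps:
p(n) = 0
Q(K) = 43688 - 508*K (Q(K) = (-86 + K)*(-508) = 43688 - 508*K)
1/(p(139) + Q(384 - 1*230)) = 1/(0 + (43688 - 508*(384 - 1*230))) = 1/(0 + (43688 - 508*(384 - 230))) = 1/(0 + (43688 - 508*154)) = 1/(0 + (43688 - 78232)) = 1/(0 - 34544) = 1/(-34544) = -1/34544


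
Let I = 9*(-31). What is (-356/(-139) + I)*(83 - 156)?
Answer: 2805025/139 ≈ 20180.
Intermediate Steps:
I = -279
(-356/(-139) + I)*(83 - 156) = (-356/(-139) - 279)*(83 - 156) = (-356*(-1/139) - 279)*(-73) = (356/139 - 279)*(-73) = -38425/139*(-73) = 2805025/139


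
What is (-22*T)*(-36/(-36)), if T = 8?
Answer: -176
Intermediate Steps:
(-22*T)*(-36/(-36)) = (-22*8)*(-36/(-36)) = -(-6336)*(-1)/36 = -176*1 = -176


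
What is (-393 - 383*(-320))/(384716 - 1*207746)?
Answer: 122167/176970 ≈ 0.69033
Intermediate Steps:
(-393 - 383*(-320))/(384716 - 1*207746) = (-393 + 122560)/(384716 - 207746) = 122167/176970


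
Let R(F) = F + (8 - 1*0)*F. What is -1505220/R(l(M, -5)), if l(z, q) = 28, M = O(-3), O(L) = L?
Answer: -125435/21 ≈ -5973.1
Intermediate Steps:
M = -3
R(F) = 9*F (R(F) = F + (8 + 0)*F = F + 8*F = 9*F)
-1505220/R(l(M, -5)) = -1505220/(9*28) = -1505220/252 = -1505220*1/252 = -125435/21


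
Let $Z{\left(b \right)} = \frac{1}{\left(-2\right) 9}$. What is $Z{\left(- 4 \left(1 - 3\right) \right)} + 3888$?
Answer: $\frac{69983}{18} \approx 3887.9$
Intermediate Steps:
$Z{\left(b \right)} = - \frac{1}{18}$ ($Z{\left(b \right)} = \frac{1}{-18} = - \frac{1}{18}$)
$Z{\left(- 4 \left(1 - 3\right) \right)} + 3888 = - \frac{1}{18} + 3888 = \frac{69983}{18}$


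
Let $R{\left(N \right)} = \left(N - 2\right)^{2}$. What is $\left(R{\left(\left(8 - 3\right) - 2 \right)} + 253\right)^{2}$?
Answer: $64516$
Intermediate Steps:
$R{\left(N \right)} = \left(-2 + N\right)^{2}$
$\left(R{\left(\left(8 - 3\right) - 2 \right)} + 253\right)^{2} = \left(\left(-2 + \left(\left(8 - 3\right) - 2\right)\right)^{2} + 253\right)^{2} = \left(\left(-2 + \left(5 - 2\right)\right)^{2} + 253\right)^{2} = \left(\left(-2 + 3\right)^{2} + 253\right)^{2} = \left(1^{2} + 253\right)^{2} = \left(1 + 253\right)^{2} = 254^{2} = 64516$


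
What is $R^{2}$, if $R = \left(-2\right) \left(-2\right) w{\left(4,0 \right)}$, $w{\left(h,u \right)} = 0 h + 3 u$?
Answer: $0$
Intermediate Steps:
$w{\left(h,u \right)} = 3 u$ ($w{\left(h,u \right)} = 0 + 3 u = 3 u$)
$R = 0$ ($R = \left(-2\right) \left(-2\right) 3 \cdot 0 = 4 \cdot 0 = 0$)
$R^{2} = 0^{2} = 0$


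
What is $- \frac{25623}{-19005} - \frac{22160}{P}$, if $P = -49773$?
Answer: $\frac{565494793}{315311955} \approx 1.7934$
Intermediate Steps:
$- \frac{25623}{-19005} - \frac{22160}{P} = - \frac{25623}{-19005} - \frac{22160}{-49773} = \left(-25623\right) \left(- \frac{1}{19005}\right) - - \frac{22160}{49773} = \frac{8541}{6335} + \frac{22160}{49773} = \frac{565494793}{315311955}$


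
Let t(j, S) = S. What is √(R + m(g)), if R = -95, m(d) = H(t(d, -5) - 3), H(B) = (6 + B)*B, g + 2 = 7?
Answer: I*√79 ≈ 8.8882*I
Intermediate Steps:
g = 5 (g = -2 + 7 = 5)
H(B) = B*(6 + B)
m(d) = 16 (m(d) = (-5 - 3)*(6 + (-5 - 3)) = -8*(6 - 8) = -8*(-2) = 16)
√(R + m(g)) = √(-95 + 16) = √(-79) = I*√79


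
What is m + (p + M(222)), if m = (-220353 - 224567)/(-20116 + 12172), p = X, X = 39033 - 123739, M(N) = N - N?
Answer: -84057443/993 ≈ -84650.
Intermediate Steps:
M(N) = 0
X = -84706
p = -84706
m = 55615/993 (m = -444920/(-7944) = -444920*(-1/7944) = 55615/993 ≈ 56.007)
m + (p + M(222)) = 55615/993 + (-84706 + 0) = 55615/993 - 84706 = -84057443/993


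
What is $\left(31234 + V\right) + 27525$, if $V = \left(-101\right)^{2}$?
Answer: $68960$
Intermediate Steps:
$V = 10201$
$\left(31234 + V\right) + 27525 = \left(31234 + 10201\right) + 27525 = 41435 + 27525 = 68960$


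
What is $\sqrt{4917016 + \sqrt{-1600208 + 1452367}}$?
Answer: $\sqrt{4917016 + i \sqrt{147841}} \approx 2217.4 + 0.087 i$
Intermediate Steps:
$\sqrt{4917016 + \sqrt{-1600208 + 1452367}} = \sqrt{4917016 + \sqrt{-147841}} = \sqrt{4917016 + i \sqrt{147841}}$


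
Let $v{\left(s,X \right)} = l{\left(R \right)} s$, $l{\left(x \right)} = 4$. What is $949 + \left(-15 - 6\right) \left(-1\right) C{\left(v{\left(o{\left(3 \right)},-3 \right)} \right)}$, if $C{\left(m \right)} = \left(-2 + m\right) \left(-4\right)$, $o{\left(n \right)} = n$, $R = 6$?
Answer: $109$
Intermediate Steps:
$v{\left(s,X \right)} = 4 s$
$C{\left(m \right)} = 8 - 4 m$
$949 + \left(-15 - 6\right) \left(-1\right) C{\left(v{\left(o{\left(3 \right)},-3 \right)} \right)} = 949 + \left(-15 - 6\right) \left(-1\right) \left(8 - 4 \cdot 4 \cdot 3\right) = 949 + \left(-21\right) \left(-1\right) \left(8 - 48\right) = 949 + 21 \left(8 - 48\right) = 949 + 21 \left(-40\right) = 949 - 840 = 109$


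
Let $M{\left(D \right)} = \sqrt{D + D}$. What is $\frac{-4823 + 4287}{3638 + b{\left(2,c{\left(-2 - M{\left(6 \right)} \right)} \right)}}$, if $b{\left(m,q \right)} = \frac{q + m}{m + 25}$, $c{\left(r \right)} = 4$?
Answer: $- \frac{603}{4093} \approx -0.14732$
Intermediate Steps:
$M{\left(D \right)} = \sqrt{2} \sqrt{D}$ ($M{\left(D \right)} = \sqrt{2 D} = \sqrt{2} \sqrt{D}$)
$b{\left(m,q \right)} = \frac{m + q}{25 + m}$
$\frac{-4823 + 4287}{3638 + b{\left(2,c{\left(-2 - M{\left(6 \right)} \right)} \right)}} = \frac{-4823 + 4287}{3638 + \frac{2 + 4}{25 + 2}} = - \frac{536}{3638 + \frac{1}{27} \cdot 6} = - \frac{536}{3638 + \frac{2}{9}} = - \frac{536}{\frac{32744}{9}} = \left(-536\right) \frac{9}{32744} = - \frac{603}{4093}$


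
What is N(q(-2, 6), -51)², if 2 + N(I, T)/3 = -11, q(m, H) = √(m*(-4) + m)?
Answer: 1521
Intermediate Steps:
q(m, H) = √3*√(-m) (q(m, H) = √(-4*m + m) = √(-3*m) = √3*√(-m))
N(I, T) = -39 (N(I, T) = -6 + 3*(-11) = -6 - 33 = -39)
N(q(-2, 6), -51)² = (-39)² = 1521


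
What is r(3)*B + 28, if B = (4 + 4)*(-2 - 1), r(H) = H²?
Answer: -188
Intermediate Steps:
B = -24 (B = 8*(-3) = -24)
r(3)*B + 28 = 3²*(-24) + 28 = 9*(-24) + 28 = -216 + 28 = -188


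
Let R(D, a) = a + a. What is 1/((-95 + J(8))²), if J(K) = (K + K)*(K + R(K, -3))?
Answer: 1/3969 ≈ 0.00025195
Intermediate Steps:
R(D, a) = 2*a
J(K) = 2*K*(-6 + K) (J(K) = (K + K)*(K + 2*(-3)) = (2*K)*(K - 6) = (2*K)*(-6 + K) = 2*K*(-6 + K))
1/((-95 + J(8))²) = 1/((-95 + 2*8*(-6 + 8))²) = 1/((-95 + 2*8*2)²) = 1/((-95 + 32)²) = 1/((-63)²) = 1/3969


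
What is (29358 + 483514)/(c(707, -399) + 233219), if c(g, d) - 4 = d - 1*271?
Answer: 512872/232553 ≈ 2.2054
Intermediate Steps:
c(g, d) = -267 + d (c(g, d) = 4 + (d - 1*271) = 4 + (d - 271) = 4 + (-271 + d) = -267 + d)
(29358 + 483514)/(c(707, -399) + 233219) = (29358 + 483514)/((-267 - 399) + 233219) = 512872/(-666 + 233219) = 512872/232553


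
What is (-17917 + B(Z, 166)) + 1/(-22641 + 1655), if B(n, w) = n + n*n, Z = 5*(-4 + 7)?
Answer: -370969523/20986 ≈ -17677.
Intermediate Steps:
Z = 15 (Z = 5*3 = 15)
B(n, w) = n + n²
(-17917 + B(Z, 166)) + 1/(-22641 + 1655) = (-17917 + 15*(1 + 15)) + 1/(-22641 + 1655) = (-17917 + 15*16) + 1/(-20986) = (-17917 + 240) - 1/20986 = -17677 - 1/20986 = -370969523/20986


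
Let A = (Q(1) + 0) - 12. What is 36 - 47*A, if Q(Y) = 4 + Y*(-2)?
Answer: 506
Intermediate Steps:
Q(Y) = 4 - 2*Y
A = -10 (A = ((4 - 2*1) + 0) - 12 = ((4 - 2) + 0) - 12 = (2 + 0) - 12 = 2 - 12 = -10)
36 - 47*A = 36 - 47*(-10) = 36 + 470 = 506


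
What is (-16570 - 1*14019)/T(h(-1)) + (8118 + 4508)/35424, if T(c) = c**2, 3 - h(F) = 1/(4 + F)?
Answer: -304732955/70848 ≈ -4301.2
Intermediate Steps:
h(F) = 3 - 1/(4 + F)
(-16570 - 1*14019)/T(h(-1)) + (8118 + 4508)/35424 = (-16570 - 1*14019)/(((11 + 3*(-1))/(4 - 1))**2) + (8118 + 4508)/35424 = (-16570 - 14019)/(((11 - 3)/3)**2) + 12626*(1/35424) = -30589/(((1/3)*8)**2) + 6313/17712 = -30589/((8/3)**2) + 6313/17712 = -30589/64/9 + 6313/17712 = -30589*9/64 + 6313/17712 = -275301/64 + 6313/17712 = -304732955/70848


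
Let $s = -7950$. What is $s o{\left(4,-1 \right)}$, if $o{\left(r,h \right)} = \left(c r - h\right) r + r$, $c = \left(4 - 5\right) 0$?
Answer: $-63600$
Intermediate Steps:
$c = 0$ ($c = \left(-1\right) 0 = 0$)
$o{\left(r,h \right)} = r - h r$ ($o{\left(r,h \right)} = \left(0 r - h\right) r + r = \left(0 - h\right) r + r = - h r + r = r - h r$)
$s o{\left(4,-1 \right)} = - 7950 \cdot 4 \left(1 - -1\right) = - 7950 \cdot 4 \left(1 + 1\right) = - 7950 \cdot 4 \cdot 2 = \left(-7950\right) 8 = -63600$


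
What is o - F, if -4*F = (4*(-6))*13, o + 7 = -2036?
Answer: -2121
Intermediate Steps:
o = -2043 (o = -7 - 2036 = -2043)
F = 78 (F = -4*(-6)*13/4 = -(-6)*13 = -1/4*(-312) = 78)
o - F = -2043 - 1*78 = -2043 - 78 = -2121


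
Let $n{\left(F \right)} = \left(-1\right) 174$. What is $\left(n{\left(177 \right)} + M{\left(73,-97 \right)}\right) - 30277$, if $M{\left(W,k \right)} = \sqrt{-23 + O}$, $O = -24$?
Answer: $-30451 + i \sqrt{47} \approx -30451.0 + 6.8557 i$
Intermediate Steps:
$M{\left(W,k \right)} = i \sqrt{47}$ ($M{\left(W,k \right)} = \sqrt{-23 - 24} = \sqrt{-47} = i \sqrt{47}$)
$n{\left(F \right)} = -174$
$\left(n{\left(177 \right)} + M{\left(73,-97 \right)}\right) - 30277 = \left(-174 + i \sqrt{47}\right) - 30277 = -30451 + i \sqrt{47}$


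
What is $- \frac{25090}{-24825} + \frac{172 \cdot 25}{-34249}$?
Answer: $\frac{150511982}{170046285} \approx 0.88512$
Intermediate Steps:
$- \frac{25090}{-24825} + \frac{172 \cdot 25}{-34249} = \left(-25090\right) \left(- \frac{1}{24825}\right) + 4300 \left(- \frac{1}{34249}\right) = \frac{5018}{4965} - \frac{4300}{34249} = \frac{150511982}{170046285}$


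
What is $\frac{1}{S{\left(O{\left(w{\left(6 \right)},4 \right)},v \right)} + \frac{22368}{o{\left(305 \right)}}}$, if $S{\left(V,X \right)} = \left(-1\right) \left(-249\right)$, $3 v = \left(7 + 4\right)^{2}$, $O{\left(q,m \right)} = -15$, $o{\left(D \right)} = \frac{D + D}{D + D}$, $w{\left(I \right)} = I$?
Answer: $\frac{1}{22617} \approx 4.4215 \cdot 10^{-5}$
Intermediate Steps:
$o{\left(D \right)} = 1$ ($o{\left(D \right)} = \frac{2 D}{2 D} = 2 D \frac{1}{2 D} = 1$)
$v = \frac{121}{3}$ ($v = \frac{\left(7 + 4\right)^{2}}{3} = \frac{11^{2}}{3} = \frac{1}{3} \cdot 121 = \frac{121}{3} \approx 40.333$)
$S{\left(V,X \right)} = 249$
$\frac{1}{S{\left(O{\left(w{\left(6 \right)},4 \right)},v \right)} + \frac{22368}{o{\left(305 \right)}}} = \frac{1}{249 + \frac{22368}{1}} = \frac{1}{249 + 22368 \cdot 1} = \frac{1}{249 + 22368} = \frac{1}{22617}$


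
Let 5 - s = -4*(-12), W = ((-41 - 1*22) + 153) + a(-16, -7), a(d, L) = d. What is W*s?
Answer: -3182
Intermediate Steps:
W = 74 (W = ((-41 - 1*22) + 153) - 16 = ((-41 - 22) + 153) - 16 = (-63 + 153) - 16 = 90 - 16 = 74)
s = -43 (s = 5 - (-4)*(-12) = 5 - 1*48 = 5 - 48 = -43)
W*s = 74*(-43) = -3182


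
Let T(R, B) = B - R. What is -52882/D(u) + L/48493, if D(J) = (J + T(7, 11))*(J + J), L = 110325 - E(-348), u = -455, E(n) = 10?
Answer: 21354986162/9951006065 ≈ 2.1460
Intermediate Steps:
L = 110315 (L = 110325 - 1*10 = 110325 - 10 = 110315)
D(J) = 2*J*(4 + J) (D(J) = (J + (11 - 1*7))*(J + J) = (J + (11 - 7))*(2*J) = (J + 4)*(2*J) = (4 + J)*(2*J) = 2*J*(4 + J))
-52882/D(u) + L/48493 = -52882*(-1/(910*(4 - 455))) + 110315/48493 = -52882/(2*(-455)*(-451)) + 110315*(1/48493) = -52882/410410 + 110315/48493 = -52882*1/410410 + 110315/48493 = -26441/205205 + 110315/48493 = 21354986162/9951006065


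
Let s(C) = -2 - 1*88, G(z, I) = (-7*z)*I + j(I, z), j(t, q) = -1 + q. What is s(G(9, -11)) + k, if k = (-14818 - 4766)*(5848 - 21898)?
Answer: 314323110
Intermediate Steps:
G(z, I) = -1 + z - 7*I*z (G(z, I) = (-7*z)*I + (-1 + z) = -7*I*z + (-1 + z) = -1 + z - 7*I*z)
s(C) = -90 (s(C) = -2 - 88 = -90)
k = 314323200 (k = -19584*(-16050) = 314323200)
s(G(9, -11)) + k = -90 + 314323200 = 314323110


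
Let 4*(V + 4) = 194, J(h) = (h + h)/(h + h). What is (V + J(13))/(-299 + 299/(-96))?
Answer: -336/2231 ≈ -0.15061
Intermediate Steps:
J(h) = 1 (J(h) = (2*h)/((2*h)) = (2*h)*(1/(2*h)) = 1)
V = 89/2 (V = -4 + (¼)*194 = -4 + 97/2 = 89/2 ≈ 44.500)
(V + J(13))/(-299 + 299/(-96)) = (89/2 + 1)/(-299 + 299/(-96)) = 91/(2*(-299 + 299*(-1/96))) = 91/(2*(-299 - 299/96)) = 91/(2*(-29003/96)) = (91/2)*(-96/29003) = -336/2231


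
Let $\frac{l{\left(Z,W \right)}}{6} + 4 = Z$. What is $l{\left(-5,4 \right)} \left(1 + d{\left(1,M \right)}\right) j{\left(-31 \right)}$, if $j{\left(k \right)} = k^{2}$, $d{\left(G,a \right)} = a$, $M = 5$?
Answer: $-311364$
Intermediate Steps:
$l{\left(Z,W \right)} = -24 + 6 Z$
$l{\left(-5,4 \right)} \left(1 + d{\left(1,M \right)}\right) j{\left(-31 \right)} = \left(-24 + 6 \left(-5\right)\right) \left(1 + 5\right) \left(-31\right)^{2} = \left(-24 - 30\right) 6 \cdot 961 = \left(-54\right) 6 \cdot 961 = \left(-324\right) 961 = -311364$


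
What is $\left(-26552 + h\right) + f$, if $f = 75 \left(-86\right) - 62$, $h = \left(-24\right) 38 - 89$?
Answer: $-34065$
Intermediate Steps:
$h = -1001$ ($h = -912 - 89 = -1001$)
$f = -6512$ ($f = -6450 - 62 = -6512$)
$\left(-26552 + h\right) + f = \left(-26552 - 1001\right) - 6512 = -27553 - 6512 = -34065$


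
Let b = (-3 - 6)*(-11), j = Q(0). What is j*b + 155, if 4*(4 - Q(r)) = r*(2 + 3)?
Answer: 551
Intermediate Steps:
Q(r) = 4 - 5*r/4 (Q(r) = 4 - r*(2 + 3)/4 = 4 - r*5/4 = 4 - 5*r/4)
j = 4 (j = 4 - 5/4*0 = 4 + 0 = 4)
b = 99 (b = -9*(-11) = 99)
j*b + 155 = 4*99 + 155 = 396 + 155 = 551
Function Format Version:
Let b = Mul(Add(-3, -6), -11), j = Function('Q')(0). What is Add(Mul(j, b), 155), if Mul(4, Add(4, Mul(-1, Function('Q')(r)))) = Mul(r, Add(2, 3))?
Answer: 551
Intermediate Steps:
Function('Q')(r) = Add(4, Mul(Rational(-5, 4), r)) (Function('Q')(r) = Add(4, Mul(Rational(-1, 4), Mul(r, Add(2, 3)))) = Add(4, Mul(Rational(-1, 4), Mul(r, 5))) = Add(4, Mul(Rational(-1, 4), Mul(5, r))) = Add(4, Mul(Rational(-5, 4), r)))
j = 4 (j = Add(4, Mul(Rational(-5, 4), 0)) = Add(4, 0) = 4)
b = 99 (b = Mul(-9, -11) = 99)
Add(Mul(j, b), 155) = Add(Mul(4, 99), 155) = Add(396, 155) = 551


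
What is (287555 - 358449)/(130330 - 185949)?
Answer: 70894/55619 ≈ 1.2746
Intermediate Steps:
(287555 - 358449)/(130330 - 185949) = -70894/(-55619) = -70894*(-1/55619) = 70894/55619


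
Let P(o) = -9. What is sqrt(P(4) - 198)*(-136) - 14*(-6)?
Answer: 84 - 408*I*sqrt(23) ≈ 84.0 - 1956.7*I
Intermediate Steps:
sqrt(P(4) - 198)*(-136) - 14*(-6) = sqrt(-9 - 198)*(-136) - 14*(-6) = sqrt(-207)*(-136) + 84 = (3*I*sqrt(23))*(-136) + 84 = -408*I*sqrt(23) + 84 = 84 - 408*I*sqrt(23)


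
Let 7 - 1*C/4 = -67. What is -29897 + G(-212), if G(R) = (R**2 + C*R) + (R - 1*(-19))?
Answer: -47898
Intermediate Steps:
C = 296 (C = 28 - 4*(-67) = 28 + 268 = 296)
G(R) = 19 + R**2 + 297*R (G(R) = (R**2 + 296*R) + (R - 1*(-19)) = (R**2 + 296*R) + (R + 19) = (R**2 + 296*R) + (19 + R) = 19 + R**2 + 297*R)
-29897 + G(-212) = -29897 + (19 + (-212)**2 + 297*(-212)) = -29897 + (19 + 44944 - 62964) = -29897 - 18001 = -47898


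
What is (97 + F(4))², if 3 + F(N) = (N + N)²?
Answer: 24964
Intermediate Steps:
F(N) = -3 + 4*N² (F(N) = -3 + (N + N)² = -3 + (2*N)² = -3 + 4*N²)
(97 + F(4))² = (97 + (-3 + 4*4²))² = (97 + (-3 + 4*16))² = (97 + (-3 + 64))² = (97 + 61)² = 158² = 24964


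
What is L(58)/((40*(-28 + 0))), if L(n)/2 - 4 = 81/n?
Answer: -313/32480 ≈ -0.0096367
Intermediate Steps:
L(n) = 8 + 162/n (L(n) = 8 + 2*(81/n) = 8 + 162/n)
L(58)/((40*(-28 + 0))) = (8 + 162/58)/((40*(-28 + 0))) = (8 + 162*(1/58))/((40*(-28))) = (8 + 81/29)/(-1120) = (313/29)*(-1/1120) = -313/32480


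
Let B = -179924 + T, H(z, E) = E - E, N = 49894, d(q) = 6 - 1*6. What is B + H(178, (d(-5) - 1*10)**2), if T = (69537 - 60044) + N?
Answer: -120537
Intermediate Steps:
d(q) = 0 (d(q) = 6 - 6 = 0)
T = 59387 (T = (69537 - 60044) + 49894 = 9493 + 49894 = 59387)
H(z, E) = 0
B = -120537 (B = -179924 + 59387 = -120537)
B + H(178, (d(-5) - 1*10)**2) = -120537 + 0 = -120537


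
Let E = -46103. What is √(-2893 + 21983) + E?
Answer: -46103 + √19090 ≈ -45965.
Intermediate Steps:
√(-2893 + 21983) + E = √(-2893 + 21983) - 46103 = √19090 - 46103 = -46103 + √19090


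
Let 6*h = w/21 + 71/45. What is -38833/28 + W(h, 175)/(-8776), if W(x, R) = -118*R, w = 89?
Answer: -21263763/15358 ≈ -1384.5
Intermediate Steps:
h = 916/945 (h = (89/21 + 71/45)/6 = (⅙)*(1832/315) = 916/945 ≈ 0.96931)
-38833/28 + W(h, 175)/(-8776) = -38833/28 - 118*175/(-8776) = -38833*1/28 - 20650*(-1/8776) = -38833/28 + 10325/4388 = -21263763/15358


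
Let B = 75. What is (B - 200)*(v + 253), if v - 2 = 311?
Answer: -70750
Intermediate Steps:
v = 313 (v = 2 + 311 = 313)
(B - 200)*(v + 253) = (75 - 200)*(313 + 253) = -125*566 = -70750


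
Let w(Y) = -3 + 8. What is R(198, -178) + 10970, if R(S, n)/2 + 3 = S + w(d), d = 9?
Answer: 11370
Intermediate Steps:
w(Y) = 5
R(S, n) = 4 + 2*S (R(S, n) = -6 + 2*(S + 5) = -6 + 2*(5 + S) = -6 + (10 + 2*S) = 4 + 2*S)
R(198, -178) + 10970 = (4 + 2*198) + 10970 = (4 + 396) + 10970 = 400 + 10970 = 11370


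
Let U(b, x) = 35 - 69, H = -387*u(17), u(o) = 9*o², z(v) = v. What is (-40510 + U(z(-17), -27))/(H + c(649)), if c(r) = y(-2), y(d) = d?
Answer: 40544/1006589 ≈ 0.040279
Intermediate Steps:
c(r) = -2
H = -1006587 (H = -3483*17² = -3483*289 = -387*2601 = -1006587)
U(b, x) = -34
(-40510 + U(z(-17), -27))/(H + c(649)) = (-40510 - 34)/(-1006587 - 2) = -40544/(-1006589) = -40544*(-1/1006589) = 40544/1006589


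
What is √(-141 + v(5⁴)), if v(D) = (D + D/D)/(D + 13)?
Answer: I*√14248454/319 ≈ 11.833*I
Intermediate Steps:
v(D) = (1 + D)/(13 + D) (v(D) = (D + 1)/(13 + D) = (1 + D)/(13 + D))
√(-141 + v(5⁴)) = √(-141 + (1 + 5⁴)/(13 + 5⁴)) = √(-141 + (1 + 625)/(13 + 625)) = √(-141 + 626/638) = √(-141 + (1/638)*626) = √(-141 + 313/319) = √(-44666/319) = I*√14248454/319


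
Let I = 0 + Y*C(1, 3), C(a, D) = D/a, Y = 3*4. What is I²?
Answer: 1296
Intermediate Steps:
Y = 12
I = 36 (I = 0 + 12*(3/1) = 0 + 12*(3*1) = 0 + 12*3 = 0 + 36 = 36)
I² = 36² = 1296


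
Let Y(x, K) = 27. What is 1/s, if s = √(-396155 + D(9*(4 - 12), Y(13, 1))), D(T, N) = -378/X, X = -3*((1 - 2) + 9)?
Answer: -2*I*√1584557/1584557 ≈ -0.0015888*I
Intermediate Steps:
X = -24 (X = -3*(-1 + 9) = -3*8 = -24)
D(T, N) = 63/4 (D(T, N) = -378/(-24) = -378*(-1/24) = 63/4)
s = I*√1584557/2 (s = √(-396155 + 63/4) = √(-1584557/4) = I*√1584557/2 ≈ 629.4*I)
1/s = 1/(I*√1584557/2) = -2*I*√1584557/1584557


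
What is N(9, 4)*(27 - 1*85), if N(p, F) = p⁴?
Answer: -380538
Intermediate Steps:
N(9, 4)*(27 - 1*85) = 9⁴*(27 - 1*85) = 6561*(27 - 85) = 6561*(-58) = -380538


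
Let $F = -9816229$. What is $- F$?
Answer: $9816229$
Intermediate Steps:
$- F = \left(-1\right) \left(-9816229\right) = 9816229$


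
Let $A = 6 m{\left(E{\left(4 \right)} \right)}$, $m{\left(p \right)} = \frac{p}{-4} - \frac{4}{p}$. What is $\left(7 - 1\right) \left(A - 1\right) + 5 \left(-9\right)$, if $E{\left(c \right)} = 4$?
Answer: $-123$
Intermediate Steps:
$m{\left(p \right)} = - \frac{4}{p} - \frac{p}{4}$ ($m{\left(p \right)} = p \left(- \frac{1}{4}\right) - \frac{4}{p} = - \frac{p}{4} - \frac{4}{p} = - \frac{4}{p} - \frac{p}{4}$)
$A = -12$ ($A = 6 \left(- \frac{4}{4} - 1\right) = 6 \left(\left(-4\right) \frac{1}{4} - 1\right) = 6 \left(-1 - 1\right) = 6 \left(-2\right) = -12$)
$\left(7 - 1\right) \left(A - 1\right) + 5 \left(-9\right) = \left(7 - 1\right) \left(-12 - 1\right) + 5 \left(-9\right) = 6 \left(-13\right) - 45 = -78 - 45 = -123$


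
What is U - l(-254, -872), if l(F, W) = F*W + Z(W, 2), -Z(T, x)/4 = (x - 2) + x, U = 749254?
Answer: 527774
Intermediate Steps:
Z(T, x) = 8 - 8*x (Z(T, x) = -4*((x - 2) + x) = -4*((-2 + x) + x) = -4*(-2 + 2*x) = 8 - 8*x)
l(F, W) = -8 + F*W (l(F, W) = F*W + (8 - 8*2) = F*W + (8 - 16) = F*W - 8 = -8 + F*W)
U - l(-254, -872) = 749254 - (-8 - 254*(-872)) = 749254 - (-8 + 221488) = 749254 - 1*221480 = 749254 - 221480 = 527774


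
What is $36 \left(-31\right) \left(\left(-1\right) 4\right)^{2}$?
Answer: $-17856$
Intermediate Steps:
$36 \left(-31\right) \left(\left(-1\right) 4\right)^{2} = - 1116 \left(-4\right)^{2} = \left(-1116\right) 16 = -17856$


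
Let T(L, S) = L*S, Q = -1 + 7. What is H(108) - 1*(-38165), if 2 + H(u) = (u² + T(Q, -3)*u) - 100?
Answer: 47783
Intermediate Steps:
Q = 6
H(u) = -102 + u² - 18*u (H(u) = -2 + ((u² + (6*(-3))*u) - 100) = -2 + ((u² - 18*u) - 100) = -2 + (-100 + u² - 18*u) = -102 + u² - 18*u)
H(108) - 1*(-38165) = (-102 + 108² - 18*108) - 1*(-38165) = (-102 + 11664 - 1944) + 38165 = 9618 + 38165 = 47783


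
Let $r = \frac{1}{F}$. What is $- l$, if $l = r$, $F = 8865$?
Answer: $- \frac{1}{8865} \approx -0.0001128$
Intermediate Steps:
$r = \frac{1}{8865} \approx 0.0001128$
$l = \frac{1}{8865} \approx 0.0001128$
$- l = \left(-1\right) \frac{1}{8865} = - \frac{1}{8865}$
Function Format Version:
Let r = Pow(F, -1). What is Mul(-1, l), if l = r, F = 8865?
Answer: Rational(-1, 8865) ≈ -0.00011280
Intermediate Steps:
r = Rational(1, 8865) (r = Pow(8865, -1) = Rational(1, 8865) ≈ 0.00011280)
l = Rational(1, 8865) ≈ 0.00011280
Mul(-1, l) = Mul(-1, Rational(1, 8865)) = Rational(-1, 8865)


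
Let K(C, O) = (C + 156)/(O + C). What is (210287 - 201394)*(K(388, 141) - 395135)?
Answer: -1858867070803/529 ≈ -3.5139e+9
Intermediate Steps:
K(C, O) = (156 + C)/(C + O)
(210287 - 201394)*(K(388, 141) - 395135) = (210287 - 201394)*((156 + 388)/(388 + 141) - 395135) = 8893*(544/529 - 395135) = 8893*(-209025871/529) = -1858867070803/529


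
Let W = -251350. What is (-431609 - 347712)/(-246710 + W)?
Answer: 779321/498060 ≈ 1.5647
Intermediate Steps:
(-431609 - 347712)/(-246710 + W) = (-431609 - 347712)/(-246710 - 251350) = -779321/(-498060) = -779321*(-1/498060) = 779321/498060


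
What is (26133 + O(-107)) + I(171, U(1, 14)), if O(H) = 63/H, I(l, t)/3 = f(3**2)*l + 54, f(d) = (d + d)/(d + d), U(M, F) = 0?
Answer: 2868393/107 ≈ 26807.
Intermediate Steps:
f(d) = 1 (f(d) = (2*d)/((2*d)) = (2*d)*(1/(2*d)) = 1)
I(l, t) = 162 + 3*l (I(l, t) = 3*(1*l + 54) = 3*(l + 54) = 3*(54 + l) = 162 + 3*l)
(26133 + O(-107)) + I(171, U(1, 14)) = (26133 + 63/(-107)) + (162 + 3*171) = (26133 + 63*(-1/107)) + (162 + 513) = (26133 - 63/107) + 675 = 2796168/107 + 675 = 2868393/107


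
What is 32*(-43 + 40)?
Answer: -96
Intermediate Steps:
32*(-43 + 40) = 32*(-3) = -96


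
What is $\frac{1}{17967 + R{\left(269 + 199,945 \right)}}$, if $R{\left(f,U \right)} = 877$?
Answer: $\frac{1}{18844} \approx 5.3067 \cdot 10^{-5}$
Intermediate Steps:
$\frac{1}{17967 + R{\left(269 + 199,945 \right)}} = \frac{1}{17967 + 877} = \frac{1}{18844}$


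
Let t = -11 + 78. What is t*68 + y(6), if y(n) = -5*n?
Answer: 4526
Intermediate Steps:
t = 67
t*68 + y(6) = 67*68 - 5*6 = 4556 - 30 = 4526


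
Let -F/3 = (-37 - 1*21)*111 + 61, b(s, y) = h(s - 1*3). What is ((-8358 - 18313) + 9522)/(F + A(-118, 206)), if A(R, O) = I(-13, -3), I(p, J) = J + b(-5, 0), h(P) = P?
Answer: -17149/19120 ≈ -0.89691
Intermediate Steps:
b(s, y) = -3 + s (b(s, y) = s - 1*3 = s - 3 = -3 + s)
F = 19131 (F = -3*((-37 - 1*21)*111 + 61) = -3*((-37 - 21)*111 + 61) = -3*(-58*111 + 61) = -3*(-6438 + 61) = -3*(-6377) = 19131)
I(p, J) = -8 + J (I(p, J) = J + (-3 - 5) = J - 8 = -8 + J)
A(R, O) = -11 (A(R, O) = -8 - 3 = -11)
((-8358 - 18313) + 9522)/(F + A(-118, 206)) = ((-8358 - 18313) + 9522)/(19131 - 11) = (-26671 + 9522)/19120 = -17149*1/19120 = -17149/19120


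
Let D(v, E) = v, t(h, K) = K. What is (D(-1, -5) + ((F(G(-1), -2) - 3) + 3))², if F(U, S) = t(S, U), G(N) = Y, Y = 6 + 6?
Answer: 121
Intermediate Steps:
Y = 12
G(N) = 12
F(U, S) = U
(D(-1, -5) + ((F(G(-1), -2) - 3) + 3))² = (-1 + ((12 - 3) + 3))² = (-1 + (9 + 3))² = (-1 + 12)² = 11² = 121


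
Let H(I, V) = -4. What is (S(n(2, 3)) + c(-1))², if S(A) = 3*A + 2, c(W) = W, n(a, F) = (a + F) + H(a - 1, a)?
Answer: 16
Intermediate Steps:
n(a, F) = -4 + F + a (n(a, F) = (a + F) - 4 = (F + a) - 4 = -4 + F + a)
S(A) = 2 + 3*A
(S(n(2, 3)) + c(-1))² = ((2 + 3*(-4 + 3 + 2)) - 1)² = ((2 + 3*1) - 1)² = ((2 + 3) - 1)² = (5 - 1)² = 4² = 16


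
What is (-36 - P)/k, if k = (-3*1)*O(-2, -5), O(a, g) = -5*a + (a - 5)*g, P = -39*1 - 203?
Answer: -206/135 ≈ -1.5259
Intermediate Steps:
P = -242 (P = -39 - 203 = -242)
O(a, g) = -5*a + g*(-5 + a) (O(a, g) = -5*a + (-5 + a)*g = -5*a + g*(-5 + a))
k = -135 (k = (-3*1)*(-5*(-2) - 5*(-5) - 2*(-5)) = -3*(10 + 25 + 10) = -3*45 = -135)
(-36 - P)/k = (-36 - 1*(-242))/(-135) = (-36 + 242)*(-1/135) = 206*(-1/135) = -206/135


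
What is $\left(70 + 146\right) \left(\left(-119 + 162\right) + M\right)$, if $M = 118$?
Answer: $34776$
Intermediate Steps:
$\left(70 + 146\right) \left(\left(-119 + 162\right) + M\right) = \left(70 + 146\right) \left(\left(-119 + 162\right) + 118\right) = 216 \left(43 + 118\right) = 216 \cdot 161 = 34776$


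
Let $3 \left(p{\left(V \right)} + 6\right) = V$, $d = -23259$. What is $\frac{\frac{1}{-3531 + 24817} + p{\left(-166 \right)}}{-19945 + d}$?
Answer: $\frac{3916621}{2758921032} \approx 0.0014196$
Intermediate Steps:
$p{\left(V \right)} = -6 + \frac{V}{3}$
$\frac{\frac{1}{-3531 + 24817} + p{\left(-166 \right)}}{-19945 + d} = \frac{\frac{1}{-3531 + 24817} + \left(-6 + \frac{1}{3} \left(-166\right)\right)}{-19945 - 23259} = \frac{\frac{1}{21286} - \frac{184}{3}}{-43204} = \left(\frac{1}{21286} - \frac{184}{3}\right) \left(- \frac{1}{43204}\right) = \left(- \frac{3916621}{63858}\right) \left(- \frac{1}{43204}\right) = \frac{3916621}{2758921032}$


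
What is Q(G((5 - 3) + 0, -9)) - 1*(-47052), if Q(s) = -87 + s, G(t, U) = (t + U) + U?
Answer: 46949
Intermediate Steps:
G(t, U) = t + 2*U (G(t, U) = (U + t) + U = t + 2*U)
Q(G((5 - 3) + 0, -9)) - 1*(-47052) = (-87 + (((5 - 3) + 0) + 2*(-9))) - 1*(-47052) = (-87 + ((2 + 0) - 18)) + 47052 = (-87 + (2 - 18)) + 47052 = (-87 - 16) + 47052 = -103 + 47052 = 46949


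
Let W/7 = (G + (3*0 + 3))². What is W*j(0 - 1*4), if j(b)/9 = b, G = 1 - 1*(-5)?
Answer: -20412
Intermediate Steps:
G = 6 (G = 1 + 5 = 6)
j(b) = 9*b
W = 567 (W = 7*(6 + (3*0 + 3))² = 7*(6 + (0 + 3))² = 7*(6 + 3)² = 7*9² = 7*81 = 567)
W*j(0 - 1*4) = 567*(9*(0 - 1*4)) = 567*(9*(0 - 4)) = 567*(9*(-4)) = 567*(-36) = -20412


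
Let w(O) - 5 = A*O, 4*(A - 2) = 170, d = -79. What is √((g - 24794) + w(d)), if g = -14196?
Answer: I*√170002/2 ≈ 206.16*I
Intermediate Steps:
A = 89/2 (A = 2 + (¼)*170 = 2 + 85/2 = 89/2 ≈ 44.500)
w(O) = 5 + 89*O/2
√((g - 24794) + w(d)) = √((-14196 - 24794) + (5 + (89/2)*(-79))) = √(-38990 + (5 - 7031/2)) = √(-38990 - 7021/2) = √(-85001/2) = I*√170002/2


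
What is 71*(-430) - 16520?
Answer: -47050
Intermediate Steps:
71*(-430) - 16520 = -30530 - 16520 = -47050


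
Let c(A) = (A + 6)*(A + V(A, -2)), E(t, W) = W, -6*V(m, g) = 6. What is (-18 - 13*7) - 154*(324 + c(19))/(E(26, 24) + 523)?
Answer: -178819/547 ≈ -326.91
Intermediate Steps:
V(m, g) = -1 (V(m, g) = -⅙*6 = -1)
c(A) = (-1 + A)*(6 + A) (c(A) = (A + 6)*(A - 1) = (6 + A)*(-1 + A) = (-1 + A)*(6 + A))
(-18 - 13*7) - 154*(324 + c(19))/(E(26, 24) + 523) = (-18 - 13*7) - 154*(324 + (-6 + 19² + 5*19))/(24 + 523) = (-18 - 91) - 154*(324 + (-6 + 361 + 95))/547 = -109 - 154*(324 + 450)/547 = -109 - 119196/547 = -178819/547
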